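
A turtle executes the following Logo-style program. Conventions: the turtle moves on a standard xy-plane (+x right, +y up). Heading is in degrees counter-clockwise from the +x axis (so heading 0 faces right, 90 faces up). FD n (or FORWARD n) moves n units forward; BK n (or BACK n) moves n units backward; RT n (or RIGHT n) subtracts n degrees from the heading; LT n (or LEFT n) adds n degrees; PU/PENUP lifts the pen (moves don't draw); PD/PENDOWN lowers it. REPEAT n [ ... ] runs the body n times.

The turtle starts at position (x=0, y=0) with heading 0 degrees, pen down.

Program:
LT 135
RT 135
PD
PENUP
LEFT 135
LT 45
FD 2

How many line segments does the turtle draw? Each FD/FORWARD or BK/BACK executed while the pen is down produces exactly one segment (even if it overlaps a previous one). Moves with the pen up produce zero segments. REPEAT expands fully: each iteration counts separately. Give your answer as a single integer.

Executing turtle program step by step:
Start: pos=(0,0), heading=0, pen down
LT 135: heading 0 -> 135
RT 135: heading 135 -> 0
PD: pen down
PU: pen up
LT 135: heading 0 -> 135
LT 45: heading 135 -> 180
FD 2: (0,0) -> (-2,0) [heading=180, move]
Final: pos=(-2,0), heading=180, 0 segment(s) drawn
Segments drawn: 0

Answer: 0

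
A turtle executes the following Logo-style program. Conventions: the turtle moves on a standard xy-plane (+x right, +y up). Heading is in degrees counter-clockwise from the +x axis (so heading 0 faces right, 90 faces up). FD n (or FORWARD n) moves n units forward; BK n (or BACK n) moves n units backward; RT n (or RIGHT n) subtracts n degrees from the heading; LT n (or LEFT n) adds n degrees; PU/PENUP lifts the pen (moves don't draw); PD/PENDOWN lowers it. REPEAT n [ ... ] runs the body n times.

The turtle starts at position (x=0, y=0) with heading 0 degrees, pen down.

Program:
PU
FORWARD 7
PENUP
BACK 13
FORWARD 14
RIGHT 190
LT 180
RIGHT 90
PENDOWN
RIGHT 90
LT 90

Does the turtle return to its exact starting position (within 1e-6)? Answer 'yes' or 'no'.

Answer: no

Derivation:
Executing turtle program step by step:
Start: pos=(0,0), heading=0, pen down
PU: pen up
FD 7: (0,0) -> (7,0) [heading=0, move]
PU: pen up
BK 13: (7,0) -> (-6,0) [heading=0, move]
FD 14: (-6,0) -> (8,0) [heading=0, move]
RT 190: heading 0 -> 170
LT 180: heading 170 -> 350
RT 90: heading 350 -> 260
PD: pen down
RT 90: heading 260 -> 170
LT 90: heading 170 -> 260
Final: pos=(8,0), heading=260, 0 segment(s) drawn

Start position: (0, 0)
Final position: (8, 0)
Distance = 8; >= 1e-6 -> NOT closed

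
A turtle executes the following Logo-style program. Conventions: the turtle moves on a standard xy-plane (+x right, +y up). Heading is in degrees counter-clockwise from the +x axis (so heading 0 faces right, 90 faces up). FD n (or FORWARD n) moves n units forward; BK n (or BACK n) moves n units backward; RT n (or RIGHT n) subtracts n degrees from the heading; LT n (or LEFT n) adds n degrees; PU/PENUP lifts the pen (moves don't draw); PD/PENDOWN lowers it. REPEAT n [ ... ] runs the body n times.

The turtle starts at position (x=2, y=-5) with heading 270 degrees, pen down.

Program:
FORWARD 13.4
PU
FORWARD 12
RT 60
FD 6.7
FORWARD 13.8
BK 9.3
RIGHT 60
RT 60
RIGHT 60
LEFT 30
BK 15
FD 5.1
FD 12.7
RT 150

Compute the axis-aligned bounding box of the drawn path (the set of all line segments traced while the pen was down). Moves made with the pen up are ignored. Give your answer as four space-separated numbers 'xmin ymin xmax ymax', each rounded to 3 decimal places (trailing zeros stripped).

Executing turtle program step by step:
Start: pos=(2,-5), heading=270, pen down
FD 13.4: (2,-5) -> (2,-18.4) [heading=270, draw]
PU: pen up
FD 12: (2,-18.4) -> (2,-30.4) [heading=270, move]
RT 60: heading 270 -> 210
FD 6.7: (2,-30.4) -> (-3.802,-33.75) [heading=210, move]
FD 13.8: (-3.802,-33.75) -> (-15.754,-40.65) [heading=210, move]
BK 9.3: (-15.754,-40.65) -> (-7.699,-36) [heading=210, move]
RT 60: heading 210 -> 150
RT 60: heading 150 -> 90
RT 60: heading 90 -> 30
LT 30: heading 30 -> 60
BK 15: (-7.699,-36) -> (-15.199,-48.99) [heading=60, move]
FD 5.1: (-15.199,-48.99) -> (-12.649,-44.574) [heading=60, move]
FD 12.7: (-12.649,-44.574) -> (-6.299,-33.575) [heading=60, move]
RT 150: heading 60 -> 270
Final: pos=(-6.299,-33.575), heading=270, 1 segment(s) drawn

Segment endpoints: x in {2, 2}, y in {-18.4, -5}
xmin=2, ymin=-18.4, xmax=2, ymax=-5

Answer: 2 -18.4 2 -5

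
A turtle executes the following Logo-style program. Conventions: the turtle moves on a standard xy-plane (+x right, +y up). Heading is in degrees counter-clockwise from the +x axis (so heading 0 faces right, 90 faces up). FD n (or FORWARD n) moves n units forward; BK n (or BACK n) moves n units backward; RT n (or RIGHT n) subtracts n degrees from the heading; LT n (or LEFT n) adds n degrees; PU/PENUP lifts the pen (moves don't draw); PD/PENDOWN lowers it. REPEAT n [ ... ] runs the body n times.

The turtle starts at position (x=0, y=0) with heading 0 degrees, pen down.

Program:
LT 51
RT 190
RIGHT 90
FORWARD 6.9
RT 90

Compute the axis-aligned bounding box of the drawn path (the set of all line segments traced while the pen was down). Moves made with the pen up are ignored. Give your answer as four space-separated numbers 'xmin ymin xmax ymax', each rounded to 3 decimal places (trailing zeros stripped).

Answer: -4.527 0 0 5.207

Derivation:
Executing turtle program step by step:
Start: pos=(0,0), heading=0, pen down
LT 51: heading 0 -> 51
RT 190: heading 51 -> 221
RT 90: heading 221 -> 131
FD 6.9: (0,0) -> (-4.527,5.207) [heading=131, draw]
RT 90: heading 131 -> 41
Final: pos=(-4.527,5.207), heading=41, 1 segment(s) drawn

Segment endpoints: x in {-4.527, 0}, y in {0, 5.207}
xmin=-4.527, ymin=0, xmax=0, ymax=5.207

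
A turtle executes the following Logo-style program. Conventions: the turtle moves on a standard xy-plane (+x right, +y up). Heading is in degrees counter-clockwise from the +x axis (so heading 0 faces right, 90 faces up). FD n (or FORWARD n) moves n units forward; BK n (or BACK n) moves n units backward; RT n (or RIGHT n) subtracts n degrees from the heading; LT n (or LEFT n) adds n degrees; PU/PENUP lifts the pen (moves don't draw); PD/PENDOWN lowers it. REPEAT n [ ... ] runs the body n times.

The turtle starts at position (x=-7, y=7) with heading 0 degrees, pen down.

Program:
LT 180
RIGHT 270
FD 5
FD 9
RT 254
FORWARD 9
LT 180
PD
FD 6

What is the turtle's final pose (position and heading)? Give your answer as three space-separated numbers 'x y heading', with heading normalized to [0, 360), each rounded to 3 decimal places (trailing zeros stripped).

Answer: -4.116 -6.173 196

Derivation:
Executing turtle program step by step:
Start: pos=(-7,7), heading=0, pen down
LT 180: heading 0 -> 180
RT 270: heading 180 -> 270
FD 5: (-7,7) -> (-7,2) [heading=270, draw]
FD 9: (-7,2) -> (-7,-7) [heading=270, draw]
RT 254: heading 270 -> 16
FD 9: (-7,-7) -> (1.651,-4.519) [heading=16, draw]
LT 180: heading 16 -> 196
PD: pen down
FD 6: (1.651,-4.519) -> (-4.116,-6.173) [heading=196, draw]
Final: pos=(-4.116,-6.173), heading=196, 4 segment(s) drawn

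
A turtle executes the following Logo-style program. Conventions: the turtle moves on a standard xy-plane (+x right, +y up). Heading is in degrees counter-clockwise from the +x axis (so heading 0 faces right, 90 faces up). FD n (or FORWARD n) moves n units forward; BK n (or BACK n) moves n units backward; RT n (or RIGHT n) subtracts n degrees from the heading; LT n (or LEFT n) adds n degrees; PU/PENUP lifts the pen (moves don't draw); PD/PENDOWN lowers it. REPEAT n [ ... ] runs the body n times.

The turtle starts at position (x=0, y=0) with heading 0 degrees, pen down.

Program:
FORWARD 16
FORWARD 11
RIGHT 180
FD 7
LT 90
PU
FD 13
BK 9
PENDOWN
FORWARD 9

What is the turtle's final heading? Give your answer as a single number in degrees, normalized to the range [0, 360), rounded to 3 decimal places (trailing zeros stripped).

Executing turtle program step by step:
Start: pos=(0,0), heading=0, pen down
FD 16: (0,0) -> (16,0) [heading=0, draw]
FD 11: (16,0) -> (27,0) [heading=0, draw]
RT 180: heading 0 -> 180
FD 7: (27,0) -> (20,0) [heading=180, draw]
LT 90: heading 180 -> 270
PU: pen up
FD 13: (20,0) -> (20,-13) [heading=270, move]
BK 9: (20,-13) -> (20,-4) [heading=270, move]
PD: pen down
FD 9: (20,-4) -> (20,-13) [heading=270, draw]
Final: pos=(20,-13), heading=270, 4 segment(s) drawn

Answer: 270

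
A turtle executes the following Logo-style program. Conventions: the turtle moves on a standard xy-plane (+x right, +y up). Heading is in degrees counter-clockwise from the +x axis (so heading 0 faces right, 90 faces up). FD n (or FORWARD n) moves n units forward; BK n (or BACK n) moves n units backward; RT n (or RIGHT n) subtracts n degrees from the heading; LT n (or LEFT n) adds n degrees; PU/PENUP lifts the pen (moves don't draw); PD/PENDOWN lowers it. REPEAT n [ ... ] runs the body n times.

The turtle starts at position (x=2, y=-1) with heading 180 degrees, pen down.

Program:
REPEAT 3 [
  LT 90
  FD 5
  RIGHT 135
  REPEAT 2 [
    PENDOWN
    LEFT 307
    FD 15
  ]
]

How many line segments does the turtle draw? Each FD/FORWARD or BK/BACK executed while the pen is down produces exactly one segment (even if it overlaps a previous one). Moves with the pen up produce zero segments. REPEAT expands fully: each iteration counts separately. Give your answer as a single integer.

Answer: 9

Derivation:
Executing turtle program step by step:
Start: pos=(2,-1), heading=180, pen down
REPEAT 3 [
  -- iteration 1/3 --
  LT 90: heading 180 -> 270
  FD 5: (2,-1) -> (2,-6) [heading=270, draw]
  RT 135: heading 270 -> 135
  REPEAT 2 [
    -- iteration 1/2 --
    PD: pen down
    LT 307: heading 135 -> 82
    FD 15: (2,-6) -> (4.088,8.854) [heading=82, draw]
    -- iteration 2/2 --
    PD: pen down
    LT 307: heading 82 -> 29
    FD 15: (4.088,8.854) -> (17.207,16.126) [heading=29, draw]
  ]
  -- iteration 2/3 --
  LT 90: heading 29 -> 119
  FD 5: (17.207,16.126) -> (14.783,20.499) [heading=119, draw]
  RT 135: heading 119 -> 344
  REPEAT 2 [
    -- iteration 1/2 --
    PD: pen down
    LT 307: heading 344 -> 291
    FD 15: (14.783,20.499) -> (20.158,6.496) [heading=291, draw]
    -- iteration 2/2 --
    PD: pen down
    LT 307: heading 291 -> 238
    FD 15: (20.158,6.496) -> (12.21,-6.225) [heading=238, draw]
  ]
  -- iteration 3/3 --
  LT 90: heading 238 -> 328
  FD 5: (12.21,-6.225) -> (16.45,-8.875) [heading=328, draw]
  RT 135: heading 328 -> 193
  REPEAT 2 [
    -- iteration 1/2 --
    PD: pen down
    LT 307: heading 193 -> 140
    FD 15: (16.45,-8.875) -> (4.959,0.767) [heading=140, draw]
    -- iteration 2/2 --
    PD: pen down
    LT 307: heading 140 -> 87
    FD 15: (4.959,0.767) -> (5.744,15.746) [heading=87, draw]
  ]
]
Final: pos=(5.744,15.746), heading=87, 9 segment(s) drawn
Segments drawn: 9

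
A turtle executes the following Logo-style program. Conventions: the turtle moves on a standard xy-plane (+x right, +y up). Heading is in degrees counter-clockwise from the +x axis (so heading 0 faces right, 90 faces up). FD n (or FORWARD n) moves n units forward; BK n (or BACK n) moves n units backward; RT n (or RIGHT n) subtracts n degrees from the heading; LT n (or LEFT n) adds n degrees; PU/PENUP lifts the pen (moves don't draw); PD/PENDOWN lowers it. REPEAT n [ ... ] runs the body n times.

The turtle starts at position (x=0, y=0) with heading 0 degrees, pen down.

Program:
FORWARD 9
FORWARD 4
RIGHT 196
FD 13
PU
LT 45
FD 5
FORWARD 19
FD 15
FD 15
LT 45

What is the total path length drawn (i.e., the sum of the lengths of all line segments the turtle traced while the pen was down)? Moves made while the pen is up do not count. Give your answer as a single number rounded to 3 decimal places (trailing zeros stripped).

Executing turtle program step by step:
Start: pos=(0,0), heading=0, pen down
FD 9: (0,0) -> (9,0) [heading=0, draw]
FD 4: (9,0) -> (13,0) [heading=0, draw]
RT 196: heading 0 -> 164
FD 13: (13,0) -> (0.504,3.583) [heading=164, draw]
PU: pen up
LT 45: heading 164 -> 209
FD 5: (0.504,3.583) -> (-3.87,1.159) [heading=209, move]
FD 19: (-3.87,1.159) -> (-20.487,-8.052) [heading=209, move]
FD 15: (-20.487,-8.052) -> (-33.607,-15.324) [heading=209, move]
FD 15: (-33.607,-15.324) -> (-46.726,-22.596) [heading=209, move]
LT 45: heading 209 -> 254
Final: pos=(-46.726,-22.596), heading=254, 3 segment(s) drawn

Segment lengths:
  seg 1: (0,0) -> (9,0), length = 9
  seg 2: (9,0) -> (13,0), length = 4
  seg 3: (13,0) -> (0.504,3.583), length = 13
Total = 26

Answer: 26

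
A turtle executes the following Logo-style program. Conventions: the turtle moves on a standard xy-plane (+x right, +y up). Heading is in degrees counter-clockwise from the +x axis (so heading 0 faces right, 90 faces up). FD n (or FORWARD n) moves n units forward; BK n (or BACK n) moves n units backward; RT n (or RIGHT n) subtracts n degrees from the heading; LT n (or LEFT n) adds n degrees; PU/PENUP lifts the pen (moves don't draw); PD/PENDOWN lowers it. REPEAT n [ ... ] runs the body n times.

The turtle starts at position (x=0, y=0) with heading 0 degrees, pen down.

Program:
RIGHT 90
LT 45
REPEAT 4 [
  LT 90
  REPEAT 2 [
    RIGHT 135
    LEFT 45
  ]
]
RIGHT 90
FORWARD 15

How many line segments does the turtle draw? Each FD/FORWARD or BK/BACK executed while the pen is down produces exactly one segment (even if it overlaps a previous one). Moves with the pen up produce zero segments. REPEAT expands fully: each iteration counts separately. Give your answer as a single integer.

Answer: 1

Derivation:
Executing turtle program step by step:
Start: pos=(0,0), heading=0, pen down
RT 90: heading 0 -> 270
LT 45: heading 270 -> 315
REPEAT 4 [
  -- iteration 1/4 --
  LT 90: heading 315 -> 45
  REPEAT 2 [
    -- iteration 1/2 --
    RT 135: heading 45 -> 270
    LT 45: heading 270 -> 315
    -- iteration 2/2 --
    RT 135: heading 315 -> 180
    LT 45: heading 180 -> 225
  ]
  -- iteration 2/4 --
  LT 90: heading 225 -> 315
  REPEAT 2 [
    -- iteration 1/2 --
    RT 135: heading 315 -> 180
    LT 45: heading 180 -> 225
    -- iteration 2/2 --
    RT 135: heading 225 -> 90
    LT 45: heading 90 -> 135
  ]
  -- iteration 3/4 --
  LT 90: heading 135 -> 225
  REPEAT 2 [
    -- iteration 1/2 --
    RT 135: heading 225 -> 90
    LT 45: heading 90 -> 135
    -- iteration 2/2 --
    RT 135: heading 135 -> 0
    LT 45: heading 0 -> 45
  ]
  -- iteration 4/4 --
  LT 90: heading 45 -> 135
  REPEAT 2 [
    -- iteration 1/2 --
    RT 135: heading 135 -> 0
    LT 45: heading 0 -> 45
    -- iteration 2/2 --
    RT 135: heading 45 -> 270
    LT 45: heading 270 -> 315
  ]
]
RT 90: heading 315 -> 225
FD 15: (0,0) -> (-10.607,-10.607) [heading=225, draw]
Final: pos=(-10.607,-10.607), heading=225, 1 segment(s) drawn
Segments drawn: 1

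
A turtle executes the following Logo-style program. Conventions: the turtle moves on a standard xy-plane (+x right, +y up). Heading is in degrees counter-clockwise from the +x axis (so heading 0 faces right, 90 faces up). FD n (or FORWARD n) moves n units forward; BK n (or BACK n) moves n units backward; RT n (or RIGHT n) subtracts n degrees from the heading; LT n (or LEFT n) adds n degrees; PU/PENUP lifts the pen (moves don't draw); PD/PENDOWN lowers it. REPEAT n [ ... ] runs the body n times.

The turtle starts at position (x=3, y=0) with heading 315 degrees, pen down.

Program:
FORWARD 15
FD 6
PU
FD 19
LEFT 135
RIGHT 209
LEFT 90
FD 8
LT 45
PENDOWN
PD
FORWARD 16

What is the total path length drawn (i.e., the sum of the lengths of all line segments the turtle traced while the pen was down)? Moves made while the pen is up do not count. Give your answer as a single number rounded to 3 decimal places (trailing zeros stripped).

Executing turtle program step by step:
Start: pos=(3,0), heading=315, pen down
FD 15: (3,0) -> (13.607,-10.607) [heading=315, draw]
FD 6: (13.607,-10.607) -> (17.849,-14.849) [heading=315, draw]
PU: pen up
FD 19: (17.849,-14.849) -> (31.284,-28.284) [heading=315, move]
LT 135: heading 315 -> 90
RT 209: heading 90 -> 241
LT 90: heading 241 -> 331
FD 8: (31.284,-28.284) -> (38.281,-32.163) [heading=331, move]
LT 45: heading 331 -> 16
PD: pen down
PD: pen down
FD 16: (38.281,-32.163) -> (53.661,-27.753) [heading=16, draw]
Final: pos=(53.661,-27.753), heading=16, 3 segment(s) drawn

Segment lengths:
  seg 1: (3,0) -> (13.607,-10.607), length = 15
  seg 2: (13.607,-10.607) -> (17.849,-14.849), length = 6
  seg 3: (38.281,-32.163) -> (53.661,-27.753), length = 16
Total = 37

Answer: 37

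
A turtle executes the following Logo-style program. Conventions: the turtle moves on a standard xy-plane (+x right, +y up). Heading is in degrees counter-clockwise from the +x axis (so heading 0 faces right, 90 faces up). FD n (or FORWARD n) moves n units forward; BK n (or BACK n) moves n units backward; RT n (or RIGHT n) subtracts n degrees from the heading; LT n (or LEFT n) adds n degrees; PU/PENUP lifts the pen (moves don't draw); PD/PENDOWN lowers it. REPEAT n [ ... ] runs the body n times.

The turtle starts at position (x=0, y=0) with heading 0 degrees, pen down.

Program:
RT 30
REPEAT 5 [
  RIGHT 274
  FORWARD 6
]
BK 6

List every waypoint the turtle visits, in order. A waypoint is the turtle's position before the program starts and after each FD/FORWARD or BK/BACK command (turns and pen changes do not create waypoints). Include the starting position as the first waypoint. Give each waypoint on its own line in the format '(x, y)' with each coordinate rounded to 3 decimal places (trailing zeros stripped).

Answer: (0, 0)
(3.355, 4.974)
(-1.373, 8.668)
(-5.388, 4.209)
(-1.22, -0.107)
(3.377, 3.75)
(-1.22, -0.107)

Derivation:
Executing turtle program step by step:
Start: pos=(0,0), heading=0, pen down
RT 30: heading 0 -> 330
REPEAT 5 [
  -- iteration 1/5 --
  RT 274: heading 330 -> 56
  FD 6: (0,0) -> (3.355,4.974) [heading=56, draw]
  -- iteration 2/5 --
  RT 274: heading 56 -> 142
  FD 6: (3.355,4.974) -> (-1.373,8.668) [heading=142, draw]
  -- iteration 3/5 --
  RT 274: heading 142 -> 228
  FD 6: (-1.373,8.668) -> (-5.388,4.209) [heading=228, draw]
  -- iteration 4/5 --
  RT 274: heading 228 -> 314
  FD 6: (-5.388,4.209) -> (-1.22,-0.107) [heading=314, draw]
  -- iteration 5/5 --
  RT 274: heading 314 -> 40
  FD 6: (-1.22,-0.107) -> (3.377,3.75) [heading=40, draw]
]
BK 6: (3.377,3.75) -> (-1.22,-0.107) [heading=40, draw]
Final: pos=(-1.22,-0.107), heading=40, 6 segment(s) drawn
Waypoints (7 total):
(0, 0)
(3.355, 4.974)
(-1.373, 8.668)
(-5.388, 4.209)
(-1.22, -0.107)
(3.377, 3.75)
(-1.22, -0.107)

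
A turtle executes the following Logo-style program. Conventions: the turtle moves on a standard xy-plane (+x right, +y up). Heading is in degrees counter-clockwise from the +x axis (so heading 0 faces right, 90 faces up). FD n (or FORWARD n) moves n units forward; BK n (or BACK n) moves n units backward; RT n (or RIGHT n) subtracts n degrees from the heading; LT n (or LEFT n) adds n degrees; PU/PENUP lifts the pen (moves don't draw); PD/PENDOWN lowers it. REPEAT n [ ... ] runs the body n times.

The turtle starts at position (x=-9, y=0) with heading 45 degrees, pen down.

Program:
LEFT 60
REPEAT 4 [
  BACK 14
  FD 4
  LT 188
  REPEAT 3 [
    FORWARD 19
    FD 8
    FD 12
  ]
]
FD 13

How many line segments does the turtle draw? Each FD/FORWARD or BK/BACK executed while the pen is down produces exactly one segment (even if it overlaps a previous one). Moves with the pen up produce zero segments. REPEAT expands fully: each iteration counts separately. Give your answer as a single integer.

Executing turtle program step by step:
Start: pos=(-9,0), heading=45, pen down
LT 60: heading 45 -> 105
REPEAT 4 [
  -- iteration 1/4 --
  BK 14: (-9,0) -> (-5.377,-13.523) [heading=105, draw]
  FD 4: (-5.377,-13.523) -> (-6.412,-9.659) [heading=105, draw]
  LT 188: heading 105 -> 293
  REPEAT 3 [
    -- iteration 1/3 --
    FD 19: (-6.412,-9.659) -> (1.012,-27.149) [heading=293, draw]
    FD 8: (1.012,-27.149) -> (4.138,-34.513) [heading=293, draw]
    FD 12: (4.138,-34.513) -> (8.827,-45.559) [heading=293, draw]
    -- iteration 2/3 --
    FD 19: (8.827,-45.559) -> (16.251,-63.049) [heading=293, draw]
    FD 8: (16.251,-63.049) -> (19.376,-70.413) [heading=293, draw]
    FD 12: (19.376,-70.413) -> (24.065,-81.459) [heading=293, draw]
    -- iteration 3/3 --
    FD 19: (24.065,-81.459) -> (31.489,-98.948) [heading=293, draw]
    FD 8: (31.489,-98.948) -> (34.615,-106.312) [heading=293, draw]
    FD 12: (34.615,-106.312) -> (39.304,-117.358) [heading=293, draw]
  ]
  -- iteration 2/4 --
  BK 14: (39.304,-117.358) -> (33.833,-104.471) [heading=293, draw]
  FD 4: (33.833,-104.471) -> (35.396,-108.153) [heading=293, draw]
  LT 188: heading 293 -> 121
  REPEAT 3 [
    -- iteration 1/3 --
    FD 19: (35.396,-108.153) -> (25.611,-91.867) [heading=121, draw]
    FD 8: (25.611,-91.867) -> (21.49,-85.01) [heading=121, draw]
    FD 12: (21.49,-85.01) -> (15.31,-74.724) [heading=121, draw]
    -- iteration 2/3 --
    FD 19: (15.31,-74.724) -> (5.524,-58.438) [heading=121, draw]
    FD 8: (5.524,-58.438) -> (1.404,-51.58) [heading=121, draw]
    FD 12: (1.404,-51.58) -> (-4.777,-41.294) [heading=121, draw]
    -- iteration 3/3 --
    FD 19: (-4.777,-41.294) -> (-14.562,-25.008) [heading=121, draw]
    FD 8: (-14.562,-25.008) -> (-18.683,-18.151) [heading=121, draw]
    FD 12: (-18.683,-18.151) -> (-24.863,-7.865) [heading=121, draw]
  ]
  -- iteration 3/4 --
  BK 14: (-24.863,-7.865) -> (-17.653,-19.865) [heading=121, draw]
  FD 4: (-17.653,-19.865) -> (-19.713,-16.436) [heading=121, draw]
  LT 188: heading 121 -> 309
  REPEAT 3 [
    -- iteration 1/3 --
    FD 19: (-19.713,-16.436) -> (-7.756,-31.202) [heading=309, draw]
    FD 8: (-7.756,-31.202) -> (-2.721,-37.419) [heading=309, draw]
    FD 12: (-2.721,-37.419) -> (4.831,-46.745) [heading=309, draw]
    -- iteration 2/3 --
    FD 19: (4.831,-46.745) -> (16.788,-61.511) [heading=309, draw]
    FD 8: (16.788,-61.511) -> (21.822,-67.728) [heading=309, draw]
    FD 12: (21.822,-67.728) -> (29.374,-77.054) [heading=309, draw]
    -- iteration 3/3 --
    FD 19: (29.374,-77.054) -> (41.331,-91.82) [heading=309, draw]
    FD 8: (41.331,-91.82) -> (46.366,-98.037) [heading=309, draw]
    FD 12: (46.366,-98.037) -> (53.918,-107.362) [heading=309, draw]
  ]
  -- iteration 4/4 --
  BK 14: (53.918,-107.362) -> (45.107,-96.482) [heading=309, draw]
  FD 4: (45.107,-96.482) -> (47.625,-99.591) [heading=309, draw]
  LT 188: heading 309 -> 137
  REPEAT 3 [
    -- iteration 1/3 --
    FD 19: (47.625,-99.591) -> (33.729,-86.633) [heading=137, draw]
    FD 8: (33.729,-86.633) -> (27.878,-81.177) [heading=137, draw]
    FD 12: (27.878,-81.177) -> (19.102,-72.993) [heading=137, draw]
    -- iteration 2/3 --
    FD 19: (19.102,-72.993) -> (5.206,-60.035) [heading=137, draw]
    FD 8: (5.206,-60.035) -> (-0.645,-54.579) [heading=137, draw]
    FD 12: (-0.645,-54.579) -> (-9.421,-46.395) [heading=137, draw]
    -- iteration 3/3 --
    FD 19: (-9.421,-46.395) -> (-23.317,-33.437) [heading=137, draw]
    FD 8: (-23.317,-33.437) -> (-29.168,-27.981) [heading=137, draw]
    FD 12: (-29.168,-27.981) -> (-37.944,-19.797) [heading=137, draw]
  ]
]
FD 13: (-37.944,-19.797) -> (-47.451,-10.931) [heading=137, draw]
Final: pos=(-47.451,-10.931), heading=137, 45 segment(s) drawn
Segments drawn: 45

Answer: 45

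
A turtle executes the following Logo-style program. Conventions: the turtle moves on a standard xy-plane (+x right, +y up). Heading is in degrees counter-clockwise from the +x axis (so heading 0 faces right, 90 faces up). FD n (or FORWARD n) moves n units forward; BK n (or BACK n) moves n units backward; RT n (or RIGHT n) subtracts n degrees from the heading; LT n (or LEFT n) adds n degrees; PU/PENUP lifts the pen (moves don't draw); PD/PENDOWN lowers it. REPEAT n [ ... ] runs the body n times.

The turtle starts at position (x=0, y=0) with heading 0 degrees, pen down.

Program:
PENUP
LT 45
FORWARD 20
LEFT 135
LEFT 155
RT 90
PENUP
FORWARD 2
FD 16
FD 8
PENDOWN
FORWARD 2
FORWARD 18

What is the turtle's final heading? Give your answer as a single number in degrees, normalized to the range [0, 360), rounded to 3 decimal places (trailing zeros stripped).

Executing turtle program step by step:
Start: pos=(0,0), heading=0, pen down
PU: pen up
LT 45: heading 0 -> 45
FD 20: (0,0) -> (14.142,14.142) [heading=45, move]
LT 135: heading 45 -> 180
LT 155: heading 180 -> 335
RT 90: heading 335 -> 245
PU: pen up
FD 2: (14.142,14.142) -> (13.297,12.33) [heading=245, move]
FD 16: (13.297,12.33) -> (6.535,-2.171) [heading=245, move]
FD 8: (6.535,-2.171) -> (3.154,-9.422) [heading=245, move]
PD: pen down
FD 2: (3.154,-9.422) -> (2.309,-11.234) [heading=245, draw]
FD 18: (2.309,-11.234) -> (-5.298,-27.548) [heading=245, draw]
Final: pos=(-5.298,-27.548), heading=245, 2 segment(s) drawn

Answer: 245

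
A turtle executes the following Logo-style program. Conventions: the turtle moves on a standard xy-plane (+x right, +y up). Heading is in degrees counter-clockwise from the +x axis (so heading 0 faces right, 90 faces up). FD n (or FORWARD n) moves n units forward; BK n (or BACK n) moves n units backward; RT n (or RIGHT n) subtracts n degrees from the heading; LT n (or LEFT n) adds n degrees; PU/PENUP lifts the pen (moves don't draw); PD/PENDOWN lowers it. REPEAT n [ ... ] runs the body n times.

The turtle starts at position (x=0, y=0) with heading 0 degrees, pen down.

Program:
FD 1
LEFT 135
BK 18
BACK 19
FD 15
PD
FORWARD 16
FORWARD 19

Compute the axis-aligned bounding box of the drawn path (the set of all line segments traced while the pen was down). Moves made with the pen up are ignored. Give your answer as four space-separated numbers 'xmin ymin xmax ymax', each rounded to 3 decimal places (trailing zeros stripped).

Executing turtle program step by step:
Start: pos=(0,0), heading=0, pen down
FD 1: (0,0) -> (1,0) [heading=0, draw]
LT 135: heading 0 -> 135
BK 18: (1,0) -> (13.728,-12.728) [heading=135, draw]
BK 19: (13.728,-12.728) -> (27.163,-26.163) [heading=135, draw]
FD 15: (27.163,-26.163) -> (16.556,-15.556) [heading=135, draw]
PD: pen down
FD 16: (16.556,-15.556) -> (5.243,-4.243) [heading=135, draw]
FD 19: (5.243,-4.243) -> (-8.192,9.192) [heading=135, draw]
Final: pos=(-8.192,9.192), heading=135, 6 segment(s) drawn

Segment endpoints: x in {-8.192, 0, 1, 5.243, 13.728, 16.556, 27.163}, y in {-26.163, -15.556, -12.728, -4.243, 0, 9.192}
xmin=-8.192, ymin=-26.163, xmax=27.163, ymax=9.192

Answer: -8.192 -26.163 27.163 9.192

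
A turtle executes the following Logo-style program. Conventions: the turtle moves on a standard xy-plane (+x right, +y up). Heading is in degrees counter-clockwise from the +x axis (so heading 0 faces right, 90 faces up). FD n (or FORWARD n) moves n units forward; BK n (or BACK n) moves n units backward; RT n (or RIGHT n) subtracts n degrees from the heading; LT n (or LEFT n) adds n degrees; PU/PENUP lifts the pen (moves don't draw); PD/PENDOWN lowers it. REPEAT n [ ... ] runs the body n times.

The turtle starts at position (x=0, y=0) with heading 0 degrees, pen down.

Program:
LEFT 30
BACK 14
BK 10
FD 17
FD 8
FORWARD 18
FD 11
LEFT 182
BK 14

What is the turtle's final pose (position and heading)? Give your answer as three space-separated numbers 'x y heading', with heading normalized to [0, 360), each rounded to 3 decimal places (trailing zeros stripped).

Executing turtle program step by step:
Start: pos=(0,0), heading=0, pen down
LT 30: heading 0 -> 30
BK 14: (0,0) -> (-12.124,-7) [heading=30, draw]
BK 10: (-12.124,-7) -> (-20.785,-12) [heading=30, draw]
FD 17: (-20.785,-12) -> (-6.062,-3.5) [heading=30, draw]
FD 8: (-6.062,-3.5) -> (0.866,0.5) [heading=30, draw]
FD 18: (0.866,0.5) -> (16.454,9.5) [heading=30, draw]
FD 11: (16.454,9.5) -> (25.981,15) [heading=30, draw]
LT 182: heading 30 -> 212
BK 14: (25.981,15) -> (37.853,22.419) [heading=212, draw]
Final: pos=(37.853,22.419), heading=212, 7 segment(s) drawn

Answer: 37.853 22.419 212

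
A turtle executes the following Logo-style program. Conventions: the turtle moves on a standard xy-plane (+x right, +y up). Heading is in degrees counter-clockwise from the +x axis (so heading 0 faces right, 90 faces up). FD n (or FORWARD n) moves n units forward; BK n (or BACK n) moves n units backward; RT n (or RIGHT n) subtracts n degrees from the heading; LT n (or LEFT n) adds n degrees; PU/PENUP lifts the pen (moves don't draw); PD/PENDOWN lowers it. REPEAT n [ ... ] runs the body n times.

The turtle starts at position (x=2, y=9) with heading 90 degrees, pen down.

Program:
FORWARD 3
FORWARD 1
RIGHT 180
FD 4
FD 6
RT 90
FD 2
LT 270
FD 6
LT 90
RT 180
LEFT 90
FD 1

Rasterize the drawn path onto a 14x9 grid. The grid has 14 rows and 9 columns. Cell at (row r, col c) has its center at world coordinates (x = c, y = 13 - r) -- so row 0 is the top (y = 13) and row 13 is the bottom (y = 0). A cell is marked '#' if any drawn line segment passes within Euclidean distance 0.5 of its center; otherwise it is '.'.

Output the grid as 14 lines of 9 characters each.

Answer: ..#......
..#......
..#......
#.#......
#.#......
#.#......
#.#......
#.#......
#.#......
#.#......
###......
.........
.........
.........

Derivation:
Segment 0: (2,9) -> (2,12)
Segment 1: (2,12) -> (2,13)
Segment 2: (2,13) -> (2,9)
Segment 3: (2,9) -> (2,3)
Segment 4: (2,3) -> (0,3)
Segment 5: (0,3) -> (0,9)
Segment 6: (0,9) -> (0,10)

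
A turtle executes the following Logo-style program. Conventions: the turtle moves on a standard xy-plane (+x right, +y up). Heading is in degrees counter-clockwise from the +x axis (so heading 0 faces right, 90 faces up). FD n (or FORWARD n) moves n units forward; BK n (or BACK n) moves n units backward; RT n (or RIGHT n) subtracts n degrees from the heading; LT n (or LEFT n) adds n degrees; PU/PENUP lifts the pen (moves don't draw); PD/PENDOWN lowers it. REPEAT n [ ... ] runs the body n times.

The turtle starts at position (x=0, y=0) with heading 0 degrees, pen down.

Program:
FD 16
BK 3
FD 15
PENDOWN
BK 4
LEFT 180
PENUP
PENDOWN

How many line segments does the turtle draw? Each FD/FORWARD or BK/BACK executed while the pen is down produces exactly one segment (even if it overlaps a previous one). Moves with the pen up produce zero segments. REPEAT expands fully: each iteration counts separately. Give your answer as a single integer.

Answer: 4

Derivation:
Executing turtle program step by step:
Start: pos=(0,0), heading=0, pen down
FD 16: (0,0) -> (16,0) [heading=0, draw]
BK 3: (16,0) -> (13,0) [heading=0, draw]
FD 15: (13,0) -> (28,0) [heading=0, draw]
PD: pen down
BK 4: (28,0) -> (24,0) [heading=0, draw]
LT 180: heading 0 -> 180
PU: pen up
PD: pen down
Final: pos=(24,0), heading=180, 4 segment(s) drawn
Segments drawn: 4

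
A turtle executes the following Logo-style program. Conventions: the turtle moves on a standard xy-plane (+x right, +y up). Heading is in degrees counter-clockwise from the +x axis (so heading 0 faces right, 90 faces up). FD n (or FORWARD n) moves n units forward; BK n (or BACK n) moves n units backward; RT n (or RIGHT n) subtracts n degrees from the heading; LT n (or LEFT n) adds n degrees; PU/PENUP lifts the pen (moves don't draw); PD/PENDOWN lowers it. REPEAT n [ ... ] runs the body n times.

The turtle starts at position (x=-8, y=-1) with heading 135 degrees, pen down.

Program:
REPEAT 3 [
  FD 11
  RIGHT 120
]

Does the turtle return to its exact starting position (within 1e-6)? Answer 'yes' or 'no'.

Answer: yes

Derivation:
Executing turtle program step by step:
Start: pos=(-8,-1), heading=135, pen down
REPEAT 3 [
  -- iteration 1/3 --
  FD 11: (-8,-1) -> (-15.778,6.778) [heading=135, draw]
  RT 120: heading 135 -> 15
  -- iteration 2/3 --
  FD 11: (-15.778,6.778) -> (-5.153,9.625) [heading=15, draw]
  RT 120: heading 15 -> 255
  -- iteration 3/3 --
  FD 11: (-5.153,9.625) -> (-8,-1) [heading=255, draw]
  RT 120: heading 255 -> 135
]
Final: pos=(-8,-1), heading=135, 3 segment(s) drawn

Start position: (-8, -1)
Final position: (-8, -1)
Distance = 0; < 1e-6 -> CLOSED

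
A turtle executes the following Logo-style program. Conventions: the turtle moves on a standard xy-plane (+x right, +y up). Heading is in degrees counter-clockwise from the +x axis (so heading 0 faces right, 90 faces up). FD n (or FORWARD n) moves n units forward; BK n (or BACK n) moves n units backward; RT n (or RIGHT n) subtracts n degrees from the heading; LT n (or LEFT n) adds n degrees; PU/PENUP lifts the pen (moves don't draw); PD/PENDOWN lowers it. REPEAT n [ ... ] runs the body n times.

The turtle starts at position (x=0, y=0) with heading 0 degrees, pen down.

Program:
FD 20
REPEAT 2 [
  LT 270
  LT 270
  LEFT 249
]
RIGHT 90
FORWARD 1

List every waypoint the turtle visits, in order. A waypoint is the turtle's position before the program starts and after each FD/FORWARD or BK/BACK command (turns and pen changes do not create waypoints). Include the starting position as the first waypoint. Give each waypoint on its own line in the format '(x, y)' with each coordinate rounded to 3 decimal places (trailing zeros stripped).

Answer: (0, 0)
(20, 0)
(20.669, 0.743)

Derivation:
Executing turtle program step by step:
Start: pos=(0,0), heading=0, pen down
FD 20: (0,0) -> (20,0) [heading=0, draw]
REPEAT 2 [
  -- iteration 1/2 --
  LT 270: heading 0 -> 270
  LT 270: heading 270 -> 180
  LT 249: heading 180 -> 69
  -- iteration 2/2 --
  LT 270: heading 69 -> 339
  LT 270: heading 339 -> 249
  LT 249: heading 249 -> 138
]
RT 90: heading 138 -> 48
FD 1: (20,0) -> (20.669,0.743) [heading=48, draw]
Final: pos=(20.669,0.743), heading=48, 2 segment(s) drawn
Waypoints (3 total):
(0, 0)
(20, 0)
(20.669, 0.743)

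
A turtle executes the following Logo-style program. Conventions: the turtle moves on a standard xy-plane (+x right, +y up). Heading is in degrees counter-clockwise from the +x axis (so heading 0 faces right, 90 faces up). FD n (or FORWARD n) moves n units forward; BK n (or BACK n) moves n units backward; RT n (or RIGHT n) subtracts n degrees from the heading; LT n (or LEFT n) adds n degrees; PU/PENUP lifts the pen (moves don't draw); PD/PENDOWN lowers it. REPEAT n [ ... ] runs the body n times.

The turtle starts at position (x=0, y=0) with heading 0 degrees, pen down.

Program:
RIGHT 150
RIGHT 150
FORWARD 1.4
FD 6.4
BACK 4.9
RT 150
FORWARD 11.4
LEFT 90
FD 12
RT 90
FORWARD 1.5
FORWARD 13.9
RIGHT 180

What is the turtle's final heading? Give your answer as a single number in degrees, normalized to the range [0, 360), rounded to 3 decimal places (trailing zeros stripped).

Executing turtle program step by step:
Start: pos=(0,0), heading=0, pen down
RT 150: heading 0 -> 210
RT 150: heading 210 -> 60
FD 1.4: (0,0) -> (0.7,1.212) [heading=60, draw]
FD 6.4: (0.7,1.212) -> (3.9,6.755) [heading=60, draw]
BK 4.9: (3.9,6.755) -> (1.45,2.511) [heading=60, draw]
RT 150: heading 60 -> 270
FD 11.4: (1.45,2.511) -> (1.45,-8.889) [heading=270, draw]
LT 90: heading 270 -> 0
FD 12: (1.45,-8.889) -> (13.45,-8.889) [heading=0, draw]
RT 90: heading 0 -> 270
FD 1.5: (13.45,-8.889) -> (13.45,-10.389) [heading=270, draw]
FD 13.9: (13.45,-10.389) -> (13.45,-24.289) [heading=270, draw]
RT 180: heading 270 -> 90
Final: pos=(13.45,-24.289), heading=90, 7 segment(s) drawn

Answer: 90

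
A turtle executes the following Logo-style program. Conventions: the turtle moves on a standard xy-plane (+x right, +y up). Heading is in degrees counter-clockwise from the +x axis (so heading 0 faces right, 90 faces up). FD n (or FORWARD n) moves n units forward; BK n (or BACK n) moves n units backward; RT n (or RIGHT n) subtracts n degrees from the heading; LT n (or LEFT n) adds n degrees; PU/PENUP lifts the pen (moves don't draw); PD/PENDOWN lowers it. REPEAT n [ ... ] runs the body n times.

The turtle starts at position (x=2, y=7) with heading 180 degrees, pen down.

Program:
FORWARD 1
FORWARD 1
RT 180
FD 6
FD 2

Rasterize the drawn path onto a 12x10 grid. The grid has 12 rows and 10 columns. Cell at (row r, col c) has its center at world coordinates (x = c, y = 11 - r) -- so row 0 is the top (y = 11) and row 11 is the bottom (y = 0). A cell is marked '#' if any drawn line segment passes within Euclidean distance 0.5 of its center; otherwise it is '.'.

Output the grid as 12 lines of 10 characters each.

Segment 0: (2,7) -> (1,7)
Segment 1: (1,7) -> (0,7)
Segment 2: (0,7) -> (6,7)
Segment 3: (6,7) -> (8,7)

Answer: ..........
..........
..........
..........
#########.
..........
..........
..........
..........
..........
..........
..........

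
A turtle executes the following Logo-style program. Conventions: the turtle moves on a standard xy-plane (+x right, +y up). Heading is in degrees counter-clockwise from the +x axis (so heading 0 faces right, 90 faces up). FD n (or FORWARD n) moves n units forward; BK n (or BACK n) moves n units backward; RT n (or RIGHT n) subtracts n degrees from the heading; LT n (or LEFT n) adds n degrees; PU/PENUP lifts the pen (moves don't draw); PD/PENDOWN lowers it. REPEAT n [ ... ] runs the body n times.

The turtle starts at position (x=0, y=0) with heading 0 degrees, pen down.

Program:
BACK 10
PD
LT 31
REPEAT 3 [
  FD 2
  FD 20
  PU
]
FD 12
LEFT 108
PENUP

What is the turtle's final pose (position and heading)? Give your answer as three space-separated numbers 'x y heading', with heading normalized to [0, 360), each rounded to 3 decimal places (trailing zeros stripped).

Executing turtle program step by step:
Start: pos=(0,0), heading=0, pen down
BK 10: (0,0) -> (-10,0) [heading=0, draw]
PD: pen down
LT 31: heading 0 -> 31
REPEAT 3 [
  -- iteration 1/3 --
  FD 2: (-10,0) -> (-8.286,1.03) [heading=31, draw]
  FD 20: (-8.286,1.03) -> (8.858,11.331) [heading=31, draw]
  PU: pen up
  -- iteration 2/3 --
  FD 2: (8.858,11.331) -> (10.572,12.361) [heading=31, move]
  FD 20: (10.572,12.361) -> (27.715,22.662) [heading=31, move]
  PU: pen up
  -- iteration 3/3 --
  FD 2: (27.715,22.662) -> (29.43,23.692) [heading=31, move]
  FD 20: (29.43,23.692) -> (46.573,33.993) [heading=31, move]
  PU: pen up
]
FD 12: (46.573,33.993) -> (56.859,40.173) [heading=31, move]
LT 108: heading 31 -> 139
PU: pen up
Final: pos=(56.859,40.173), heading=139, 3 segment(s) drawn

Answer: 56.859 40.173 139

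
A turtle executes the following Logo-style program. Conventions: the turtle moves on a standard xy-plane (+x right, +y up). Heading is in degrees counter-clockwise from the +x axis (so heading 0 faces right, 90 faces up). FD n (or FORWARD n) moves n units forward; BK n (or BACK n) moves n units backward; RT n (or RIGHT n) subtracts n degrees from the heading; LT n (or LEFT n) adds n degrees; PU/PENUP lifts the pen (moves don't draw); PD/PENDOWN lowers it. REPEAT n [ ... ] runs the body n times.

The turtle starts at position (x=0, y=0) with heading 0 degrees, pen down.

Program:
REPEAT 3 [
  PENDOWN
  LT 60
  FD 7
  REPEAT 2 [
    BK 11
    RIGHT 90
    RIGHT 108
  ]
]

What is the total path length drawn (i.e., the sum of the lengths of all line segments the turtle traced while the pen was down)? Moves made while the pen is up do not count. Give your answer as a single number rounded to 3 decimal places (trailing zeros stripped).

Executing turtle program step by step:
Start: pos=(0,0), heading=0, pen down
REPEAT 3 [
  -- iteration 1/3 --
  PD: pen down
  LT 60: heading 0 -> 60
  FD 7: (0,0) -> (3.5,6.062) [heading=60, draw]
  REPEAT 2 [
    -- iteration 1/2 --
    BK 11: (3.5,6.062) -> (-2,-3.464) [heading=60, draw]
    RT 90: heading 60 -> 330
    RT 108: heading 330 -> 222
    -- iteration 2/2 --
    BK 11: (-2,-3.464) -> (6.175,3.896) [heading=222, draw]
    RT 90: heading 222 -> 132
    RT 108: heading 132 -> 24
  ]
  -- iteration 2/3 --
  PD: pen down
  LT 60: heading 24 -> 84
  FD 7: (6.175,3.896) -> (6.906,10.858) [heading=84, draw]
  REPEAT 2 [
    -- iteration 1/2 --
    BK 11: (6.906,10.858) -> (5.756,-0.082) [heading=84, draw]
    RT 90: heading 84 -> 354
    RT 108: heading 354 -> 246
    -- iteration 2/2 --
    BK 11: (5.756,-0.082) -> (10.231,9.967) [heading=246, draw]
    RT 90: heading 246 -> 156
    RT 108: heading 156 -> 48
  ]
  -- iteration 3/3 --
  PD: pen down
  LT 60: heading 48 -> 108
  FD 7: (10.231,9.967) -> (8.067,16.625) [heading=108, draw]
  REPEAT 2 [
    -- iteration 1/2 --
    BK 11: (8.067,16.625) -> (11.467,6.163) [heading=108, draw]
    RT 90: heading 108 -> 18
    RT 108: heading 18 -> 270
    -- iteration 2/2 --
    BK 11: (11.467,6.163) -> (11.467,17.163) [heading=270, draw]
    RT 90: heading 270 -> 180
    RT 108: heading 180 -> 72
  ]
]
Final: pos=(11.467,17.163), heading=72, 9 segment(s) drawn

Segment lengths:
  seg 1: (0,0) -> (3.5,6.062), length = 7
  seg 2: (3.5,6.062) -> (-2,-3.464), length = 11
  seg 3: (-2,-3.464) -> (6.175,3.896), length = 11
  seg 4: (6.175,3.896) -> (6.906,10.858), length = 7
  seg 5: (6.906,10.858) -> (5.756,-0.082), length = 11
  seg 6: (5.756,-0.082) -> (10.231,9.967), length = 11
  seg 7: (10.231,9.967) -> (8.067,16.625), length = 7
  seg 8: (8.067,16.625) -> (11.467,6.163), length = 11
  seg 9: (11.467,6.163) -> (11.467,17.163), length = 11
Total = 87

Answer: 87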